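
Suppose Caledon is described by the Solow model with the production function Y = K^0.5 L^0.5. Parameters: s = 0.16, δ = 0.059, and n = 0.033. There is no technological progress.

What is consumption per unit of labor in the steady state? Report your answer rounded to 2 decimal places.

c* = 1.46

At the steady state, Δk = 0, so s·k^α = (n + δ)·k.
Rearranging, k^(1−α) = s / (n + δ).
k^0.5 = 0.16 / (0.033 + 0.059) = 0.16 / 0.092 = 1.7391
k* = 1.7391^(1/0.5) ≈ 3.0245
y* = (k*)^α = 3.0245^0.5 ≈ 1.7391
c* = (1 − s)·y* = (1 − 0.16) × 1.7391 ≈ 1.4608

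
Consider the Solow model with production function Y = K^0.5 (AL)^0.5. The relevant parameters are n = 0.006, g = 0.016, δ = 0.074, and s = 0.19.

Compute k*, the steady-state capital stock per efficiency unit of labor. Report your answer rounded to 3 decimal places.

k* = 3.917

Steady state requires s·f(k) = (n + g + δ)·k, i.e. s·k^α = (n + g + δ)·k.
Dividing both sides by k: k^(1−α) = s / (n + g + δ).
k^0.5 = 0.19 / (0.006 + 0.016 + 0.074) = 0.19 / 0.096 = 1.9792
k* = 1.9792^(1/0.5) ≈ 3.9172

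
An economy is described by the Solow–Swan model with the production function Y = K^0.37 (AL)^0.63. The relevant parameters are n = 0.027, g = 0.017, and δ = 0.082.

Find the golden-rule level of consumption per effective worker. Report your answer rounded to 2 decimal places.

c_gold ≈ 1.19

At the golden rule, f'(k) = n + g + δ, so α·k^(α−1) = n + g + δ and k_gold = (α/(n + g + δ))^(1/(1−α)).
k_gold = (0.37/0.126)^(1/0.63) = 2.9365^1.5873 ≈ 5.5282
c_gold = f(k_gold) − (n + g + δ)·k_gold = 1.8826 − 0.126×5.5282 ≈ 1.1860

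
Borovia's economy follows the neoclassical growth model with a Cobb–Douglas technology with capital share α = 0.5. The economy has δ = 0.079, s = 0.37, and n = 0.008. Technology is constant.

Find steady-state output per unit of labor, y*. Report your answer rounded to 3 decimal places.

At the steady state, Δk = 0, so s·k^α = (n + δ)·k.
Rearranging, k^(1−α) = s / (n + δ).
k^0.5 = 0.37 / (0.008 + 0.079) = 0.37 / 0.087 = 4.2529
k* = 4.2529^(1/0.5) ≈ 18.0872
y* = (k*)^α = 18.0872^0.5 ≈ 4.2529

y* = 4.253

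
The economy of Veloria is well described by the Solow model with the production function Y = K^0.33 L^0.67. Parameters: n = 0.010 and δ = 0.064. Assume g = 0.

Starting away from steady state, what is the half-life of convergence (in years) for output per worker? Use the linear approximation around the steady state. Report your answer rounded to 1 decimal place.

Near the steady state the convergence rate is λ = (1 − α)(n + δ).
λ = (1 − 0.33) × 0.074 = 0.67 × 0.074 = 0.04958
Half-life = ln 2 / λ = 0.6931 / 0.04958 ≈ 13.98 years

t_½ ≈ 14.0 years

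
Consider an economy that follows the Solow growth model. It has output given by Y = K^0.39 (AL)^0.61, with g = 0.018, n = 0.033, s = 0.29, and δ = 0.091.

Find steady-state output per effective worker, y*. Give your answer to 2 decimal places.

y* ≈ 1.58

At the steady state, Δk = 0, so s·k^α = (n + g + δ)·k.
Rearranging, k^(1−α) = s / (n + g + δ).
k^0.61 = 0.29 / (0.033 + 0.018 + 0.091) = 0.29 / 0.142 = 2.0423
k* = 2.0423^(1/0.61) ≈ 3.2240
y* = (k*)^α = 3.2240^0.39 ≈ 1.5786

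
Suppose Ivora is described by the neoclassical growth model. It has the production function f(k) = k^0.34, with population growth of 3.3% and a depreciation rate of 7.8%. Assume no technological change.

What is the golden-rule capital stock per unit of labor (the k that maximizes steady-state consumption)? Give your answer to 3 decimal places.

The golden rule sets f'(k) = n + δ, i.e. α·k^(α−1) = n + δ.
So k^(1−α) = α / (n + δ) = 0.34 / 0.111 = 3.0631.
k_gold = 3.0631^(1/0.66) ≈ 5.4527

k_gold ≈ 5.453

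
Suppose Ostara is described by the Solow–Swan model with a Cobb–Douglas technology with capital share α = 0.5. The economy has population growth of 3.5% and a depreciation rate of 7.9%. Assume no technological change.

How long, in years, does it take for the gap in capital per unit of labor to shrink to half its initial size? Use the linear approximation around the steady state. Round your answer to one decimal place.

about 12.2 years

Near the steady state the convergence rate is λ = (1 − α)(n + δ).
λ = (1 − 0.5) × 0.114 = 0.5 × 0.114 = 0.0570
Half-life = ln 2 / λ = 0.6931 / 0.0570 ≈ 12.16 years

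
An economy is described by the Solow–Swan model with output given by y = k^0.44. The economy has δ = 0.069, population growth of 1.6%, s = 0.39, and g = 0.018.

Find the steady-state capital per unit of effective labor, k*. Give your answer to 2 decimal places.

k* = 10.78

Steady state requires s·f(k) = (n + g + δ)·k, i.e. s·k^α = (n + g + δ)·k.
Dividing both sides by k: k^(1−α) = s / (n + g + δ).
k^0.56 = 0.39 / (0.016 + 0.018 + 0.069) = 0.39 / 0.103 = 3.7864
k* = 3.7864^(1/0.56) ≈ 10.7782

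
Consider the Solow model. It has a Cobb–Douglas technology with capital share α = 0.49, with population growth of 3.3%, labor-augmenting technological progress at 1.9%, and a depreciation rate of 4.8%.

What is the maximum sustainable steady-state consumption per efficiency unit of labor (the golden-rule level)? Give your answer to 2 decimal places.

c_gold ≈ 2.35

At the golden rule, f'(k) = n + g + δ, so α·k^(α−1) = n + g + δ and k_gold = (α/(n + g + δ))^(1/(1−α)).
k_gold = (0.49/0.100)^(1/0.51) = 4.9000^1.9608 ≈ 22.5599
c_gold = f(k_gold) − (n + g + δ)·k_gold = 4.6040 − 0.100×22.5599 ≈ 2.3480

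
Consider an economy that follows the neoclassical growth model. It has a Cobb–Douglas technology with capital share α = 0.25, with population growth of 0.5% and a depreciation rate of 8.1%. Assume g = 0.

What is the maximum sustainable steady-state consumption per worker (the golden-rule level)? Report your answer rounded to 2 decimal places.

c_gold ≈ 1.07

At the golden rule, f'(k) = n + δ, so α·k^(α−1) = n + δ and k_gold = (α/(n + δ))^(1/(1−α)).
k_gold = (0.25/0.086)^(1/0.75) = 2.9070^1.3333 ≈ 4.1487
c_gold = f(k_gold) − (n + δ)·k_gold = 1.4272 − 0.086×4.1487 ≈ 1.0704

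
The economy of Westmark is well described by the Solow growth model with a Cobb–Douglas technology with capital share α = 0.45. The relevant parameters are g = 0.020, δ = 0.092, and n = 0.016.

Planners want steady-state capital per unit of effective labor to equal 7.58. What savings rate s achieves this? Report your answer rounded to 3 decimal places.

At the steady state, Δk = 0, so s·k^α = (n + g + δ)·k.
So s / (n + g + δ) = (k*)^(1−α) = 7.58^0.55 = 3.0466.
Therefore s = 3.0466 × (n + g + δ) = 3.0466 × 0.128 = 0.3900.

s ≈ 0.390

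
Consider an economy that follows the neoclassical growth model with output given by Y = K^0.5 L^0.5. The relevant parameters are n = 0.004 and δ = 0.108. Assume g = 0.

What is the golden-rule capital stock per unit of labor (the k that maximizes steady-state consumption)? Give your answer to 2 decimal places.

k_gold ≈ 19.93

The golden rule sets f'(k) = n + δ, i.e. α·k^(α−1) = n + δ.
So k^(1−α) = α / (n + δ) = 0.5 / 0.112 = 4.4643.
k_gold = 4.4643^(1/0.5) ≈ 19.9300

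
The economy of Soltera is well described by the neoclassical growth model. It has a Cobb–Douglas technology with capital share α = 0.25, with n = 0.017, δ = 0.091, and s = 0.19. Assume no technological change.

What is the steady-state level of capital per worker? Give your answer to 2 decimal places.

In steady state, investment equals break-even investment: s·k^α = (n + δ)·k.
Dividing both sides by k: k^(1−α) = s / (n + δ).
k^0.75 = 0.19 / (0.017 + 0.091) = 0.19 / 0.108 = 1.7593
k* = 1.7593^(1/0.75) ≈ 2.1238

k* = 2.12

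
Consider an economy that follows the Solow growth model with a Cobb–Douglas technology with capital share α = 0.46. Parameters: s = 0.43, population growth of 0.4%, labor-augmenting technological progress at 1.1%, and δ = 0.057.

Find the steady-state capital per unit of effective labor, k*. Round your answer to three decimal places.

Steady state requires s·f(k) = (n + g + δ)·k, i.e. s·k^α = (n + g + δ)·k.
Dividing both sides by k: k^(1−α) = s / (n + g + δ).
k^0.54 = 0.43 / (0.004 + 0.011 + 0.057) = 0.43 / 0.072 = 5.9722
k* = 5.9722^(1/0.54) ≈ 27.3707

k* ≈ 27.371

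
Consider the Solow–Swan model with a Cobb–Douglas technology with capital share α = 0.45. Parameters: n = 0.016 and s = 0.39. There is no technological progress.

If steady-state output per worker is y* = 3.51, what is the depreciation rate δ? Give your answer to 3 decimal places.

δ ≈ 0.068

In steady state, investment equals break-even investment: s·k^α = (n + δ)·k.
Since y* = [s/(n + δ)]^(α/(1−α)), we have s/(n + δ) = (y*)^((1−α)/α) = 3.51^1.2222 = 4.6395.
Therefore n + δ = s / 4.6395 = 0.39 / 4.6395 = 0.0841, so δ = 0.0841 − 0.016 = 0.0681.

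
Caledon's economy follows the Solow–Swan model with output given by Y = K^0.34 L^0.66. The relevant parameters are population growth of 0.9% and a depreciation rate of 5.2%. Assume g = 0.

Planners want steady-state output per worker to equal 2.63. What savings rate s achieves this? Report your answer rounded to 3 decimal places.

s ≈ 0.399

Steady state requires s·f(k) = (n + δ)·k, i.e. s·k^α = (n + δ)·k.
Since y* = [s/(n + δ)]^(α/(1−α)), we have s/(n + δ) = (y*)^((1−α)/α) = 2.63^1.9412 = 6.5346.
Therefore s = 6.5346 × (n + δ) = 6.5346 × 0.061 = 0.3986.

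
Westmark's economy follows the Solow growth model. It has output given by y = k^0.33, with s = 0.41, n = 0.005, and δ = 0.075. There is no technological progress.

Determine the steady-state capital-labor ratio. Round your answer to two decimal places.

k* ≈ 11.46

At the steady state, Δk = 0, so s·k^α = (n + δ)·k.
Rearranging, k^(1−α) = s / (n + δ).
k^0.67 = 0.41 / (0.005 + 0.075) = 0.41 / 0.080 = 5.1250
k* = 5.1250^(1/0.67) ≈ 11.4616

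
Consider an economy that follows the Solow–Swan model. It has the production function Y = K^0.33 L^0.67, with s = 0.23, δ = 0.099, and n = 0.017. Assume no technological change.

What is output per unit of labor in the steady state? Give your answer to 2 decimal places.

y* = 1.40

At the steady state, Δk = 0, so s·k^α = (n + δ)·k.
Rearranging, k^(1−α) = s / (n + δ).
k^0.67 = 0.23 / (0.017 + 0.099) = 0.23 / 0.116 = 1.9828
k* = 1.9828^(1/0.67) ≈ 2.7778
y* = (k*)^α = 2.7778^0.33 ≈ 1.4009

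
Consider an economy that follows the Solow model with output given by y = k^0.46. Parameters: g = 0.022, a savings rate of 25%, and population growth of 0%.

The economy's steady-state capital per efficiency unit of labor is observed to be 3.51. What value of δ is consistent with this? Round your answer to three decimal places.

δ ≈ 0.105

Steady state requires s·f(k) = (n + g + δ)·k, i.e. s·k^α = (n + g + δ)·k.
So s / (n + g + δ) = (k*)^(1−α) = 3.51^0.54 = 1.9700.
Therefore n + g + δ = s / 1.9700 = 0.25 / 1.9700 = 0.1269, so δ = 0.1269 − 0.022 = 0.1049.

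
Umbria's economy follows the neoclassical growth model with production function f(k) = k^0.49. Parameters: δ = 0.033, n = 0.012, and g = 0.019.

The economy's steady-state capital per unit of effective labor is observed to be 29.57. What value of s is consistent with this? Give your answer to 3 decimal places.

s ≈ 0.360

At the steady state, Δk = 0, so s·k^α = (n + g + δ)·k.
So s / (n + g + δ) = (k*)^(1−α) = 29.57^0.51 = 5.6252.
Therefore s = 5.6252 × (n + g + δ) = 5.6252 × 0.064 = 0.3600.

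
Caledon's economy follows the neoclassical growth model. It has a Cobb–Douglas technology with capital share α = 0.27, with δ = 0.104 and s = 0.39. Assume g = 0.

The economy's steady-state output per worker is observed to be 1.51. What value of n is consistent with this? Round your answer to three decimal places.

n ≈ 0.024

In steady state, investment equals break-even investment: s·k^α = (n + δ)·k.
Since y* = [s/(n + δ)]^(α/(1−α)), we have s/(n + δ) = (y*)^((1−α)/α) = 1.51^2.7037 = 3.0472.
Therefore n + δ = s / 3.0472 = 0.39 / 3.0472 = 0.1280, so n = 0.1280 − 0.104 = 0.0240.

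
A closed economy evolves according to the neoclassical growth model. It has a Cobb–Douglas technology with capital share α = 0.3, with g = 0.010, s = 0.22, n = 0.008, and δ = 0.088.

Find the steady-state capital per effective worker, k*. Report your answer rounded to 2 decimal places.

k* ≈ 2.84

At the steady state, Δk = 0, so s·k^α = (n + g + δ)·k.
Rearranging, k^(1−α) = s / (n + g + δ).
k^0.7 = 0.22 / (0.008 + 0.010 + 0.088) = 0.22 / 0.106 = 2.0755
k* = 2.0755^(1/0.7) ≈ 2.8381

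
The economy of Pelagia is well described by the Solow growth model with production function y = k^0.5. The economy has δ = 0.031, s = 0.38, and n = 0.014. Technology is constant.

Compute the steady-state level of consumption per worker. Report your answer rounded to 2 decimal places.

Steady state requires s·f(k) = (n + δ)·k, i.e. s·k^α = (n + δ)·k.
Dividing both sides by k: k^(1−α) = s / (n + δ).
k^0.5 = 0.38 / (0.014 + 0.031) = 0.38 / 0.045 = 8.4444
k* = 8.4444^(1/0.5) ≈ 71.3079
y* = (k*)^α = 71.3079^0.5 ≈ 8.4444
c* = (1 − s)·y* = (1 − 0.38) × 8.4444 ≈ 5.2355

c* ≈ 5.24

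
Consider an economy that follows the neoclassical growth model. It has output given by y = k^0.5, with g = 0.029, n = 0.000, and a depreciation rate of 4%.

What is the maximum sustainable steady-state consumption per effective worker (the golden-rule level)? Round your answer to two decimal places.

At the golden rule, f'(k) = n + g + δ, so α·k^(α−1) = n + g + δ and k_gold = (α/(n + g + δ))^(1/(1−α)).
k_gold = (0.5/0.069)^(1/0.5) = 7.2464^2 ≈ 52.5103
c_gold = f(k_gold) − (n + g + δ)·k_gold = 7.2464 − 0.069×52.5103 ≈ 3.6232

c_gold ≈ 3.62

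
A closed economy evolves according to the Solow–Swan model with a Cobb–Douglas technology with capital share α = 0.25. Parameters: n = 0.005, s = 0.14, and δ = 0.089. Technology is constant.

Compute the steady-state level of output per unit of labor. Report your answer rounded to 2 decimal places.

y* ≈ 1.14

At the steady state, Δk = 0, so s·k^α = (n + δ)·k.
Dividing both sides by k: k^(1−α) = s / (n + δ).
k^0.75 = 0.14 / (0.005 + 0.089) = 0.14 / 0.094 = 1.4894
k* = 1.4894^(1/0.75) ≈ 1.7009
y* = (k*)^α = 1.7009^0.25 ≈ 1.1420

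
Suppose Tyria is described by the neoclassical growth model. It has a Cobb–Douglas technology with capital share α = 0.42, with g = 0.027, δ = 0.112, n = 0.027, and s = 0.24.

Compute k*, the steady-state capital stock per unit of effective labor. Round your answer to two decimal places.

k* = 1.89

At the steady state, Δk = 0, so s·k^α = (n + g + δ)·k.
Rearranging, k^(1−α) = s / (n + g + δ).
k^0.58 = 0.24 / (0.027 + 0.027 + 0.112) = 0.24 / 0.166 = 1.4458
k* = 1.4458^(1/0.58) ≈ 1.8882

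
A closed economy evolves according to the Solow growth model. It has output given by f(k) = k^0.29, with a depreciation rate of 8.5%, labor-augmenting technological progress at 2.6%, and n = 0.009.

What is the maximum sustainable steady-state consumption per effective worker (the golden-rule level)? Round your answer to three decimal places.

At the golden rule, f'(k) = n + g + δ, so α·k^(α−1) = n + g + δ and k_gold = (α/(n + g + δ))^(1/(1−α)).
k_gold = (0.29/0.120)^(1/0.71) = 2.4167^1.4085 ≈ 3.4655
c_gold = f(k_gold) − (n + g + δ)·k_gold = 1.4339 − 0.120×3.4655 ≈ 1.0180

c_gold ≈ 1.018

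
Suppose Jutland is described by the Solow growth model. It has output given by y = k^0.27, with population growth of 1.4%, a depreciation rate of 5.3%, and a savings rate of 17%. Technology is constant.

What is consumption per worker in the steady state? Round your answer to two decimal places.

c* = 1.17

At the steady state, Δk = 0, so s·k^α = (n + δ)·k.
Dividing both sides by k: k^(1−α) = s / (n + δ).
k^0.73 = 0.17 / (0.014 + 0.053) = 0.17 / 0.067 = 2.5373
k* = 2.5373^(1/0.73) ≈ 3.5804
y* = (k*)^α = 3.5804^0.27 ≈ 1.4111
c* = (1 − s)·y* = (1 − 0.17) × 1.4111 ≈ 1.1712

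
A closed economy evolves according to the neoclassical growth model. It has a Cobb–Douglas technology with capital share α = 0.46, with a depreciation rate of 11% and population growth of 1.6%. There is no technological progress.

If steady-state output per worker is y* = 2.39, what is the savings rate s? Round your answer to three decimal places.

s ≈ 0.350

At the steady state, Δk = 0, so s·k^α = (n + δ)·k.
Since y* = [s/(n + δ)]^(α/(1−α)), we have s/(n + δ) = (y*)^((1−α)/α) = 2.39^1.1739 = 2.7810.
Therefore s = 2.7810 × (n + δ) = 2.7810 × 0.126 = 0.3504.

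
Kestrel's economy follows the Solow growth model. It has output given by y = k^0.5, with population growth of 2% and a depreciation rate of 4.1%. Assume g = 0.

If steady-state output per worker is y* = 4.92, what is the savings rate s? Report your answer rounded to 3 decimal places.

In steady state, investment equals break-even investment: s·k^α = (n + δ)·k.
Since y* = [s/(n + δ)]^(α/(1−α)), we have s/(n + δ) = (y*)^((1−α)/α) = 4.92^1 = 4.9200.
Therefore s = 4.9200 × (n + δ) = 4.9200 × 0.061 = 0.3001.

s ≈ 0.300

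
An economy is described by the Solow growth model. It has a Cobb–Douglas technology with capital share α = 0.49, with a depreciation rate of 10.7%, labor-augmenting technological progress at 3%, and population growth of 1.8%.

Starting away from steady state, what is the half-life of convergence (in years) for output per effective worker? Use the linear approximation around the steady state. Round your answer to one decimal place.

half-life ≈ 8.8 years

Near the steady state the convergence rate is λ = (1 − α)(n + g + δ).
λ = (1 − 0.49) × 0.155 = 0.51 × 0.155 = 0.07905
Half-life = ln 2 / λ = 0.6931 / 0.07905 ≈ 8.77 years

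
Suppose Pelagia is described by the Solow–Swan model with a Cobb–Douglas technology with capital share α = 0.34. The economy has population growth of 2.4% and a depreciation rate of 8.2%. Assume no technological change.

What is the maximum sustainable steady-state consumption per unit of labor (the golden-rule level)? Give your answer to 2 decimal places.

c_gold ≈ 1.20

At the golden rule, f'(k) = n + δ, so α·k^(α−1) = n + δ and k_gold = (α/(n + δ))^(1/(1−α)).
k_gold = (0.34/0.106)^(1/0.66) = 3.2075^1.5152 ≈ 5.8471
c_gold = f(k_gold) − (n + δ)·k_gold = 1.8229 − 0.106×5.8471 ≈ 1.2031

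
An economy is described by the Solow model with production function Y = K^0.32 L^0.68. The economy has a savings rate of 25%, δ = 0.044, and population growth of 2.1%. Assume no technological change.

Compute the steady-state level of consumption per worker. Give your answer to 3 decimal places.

At the steady state, Δk = 0, so s·k^α = (n + δ)·k.
Dividing both sides by k: k^(1−α) = s / (n + δ).
k^0.68 = 0.25 / (0.021 + 0.044) = 0.25 / 0.065 = 3.8462
k* = 3.8462^(1/0.68) ≈ 7.2500
y* = (k*)^α = 7.2500^0.32 ≈ 1.8850
c* = (1 − s)·y* = (1 − 0.25) × 1.8850 ≈ 1.4138

c* = 1.414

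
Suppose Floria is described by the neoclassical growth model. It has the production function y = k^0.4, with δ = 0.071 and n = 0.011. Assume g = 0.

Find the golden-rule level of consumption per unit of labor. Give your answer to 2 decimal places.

c_gold ≈ 1.73

At the golden rule, f'(k) = n + δ, so α·k^(α−1) = n + δ and k_gold = (α/(n + δ))^(1/(1−α)).
k_gold = (0.4/0.082)^(1/0.6) = 4.8780^1.6667 ≈ 14.0311
c_gold = f(k_gold) − (n + δ)·k_gold = 2.8763 − 0.082×14.0311 ≈ 1.7257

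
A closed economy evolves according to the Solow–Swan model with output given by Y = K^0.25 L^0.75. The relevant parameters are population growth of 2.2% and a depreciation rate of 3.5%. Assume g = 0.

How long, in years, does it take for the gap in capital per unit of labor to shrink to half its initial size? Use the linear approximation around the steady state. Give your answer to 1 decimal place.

Near the steady state the convergence rate is λ = (1 − α)(n + δ).
λ = (1 − 0.25) × 0.057 = 0.75 × 0.057 = 0.04275
Half-life = ln 2 / λ = 0.6931 / 0.04275 ≈ 16.21 years

about 16.2 years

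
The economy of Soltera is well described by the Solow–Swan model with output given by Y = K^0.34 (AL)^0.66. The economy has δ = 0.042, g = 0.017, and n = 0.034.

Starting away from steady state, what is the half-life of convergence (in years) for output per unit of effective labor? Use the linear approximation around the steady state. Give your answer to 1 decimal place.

t_½ ≈ 11.3 years

Near the steady state the convergence rate is λ = (1 − α)(n + g + δ).
λ = (1 − 0.34) × 0.093 = 0.66 × 0.093 = 0.06138
Half-life = ln 2 / λ = 0.6931 / 0.06138 ≈ 11.29 years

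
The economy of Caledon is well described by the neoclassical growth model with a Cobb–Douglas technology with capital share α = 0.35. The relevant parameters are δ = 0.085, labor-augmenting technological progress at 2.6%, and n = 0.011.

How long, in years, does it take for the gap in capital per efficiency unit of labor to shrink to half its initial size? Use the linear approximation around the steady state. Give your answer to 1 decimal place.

Near the steady state the convergence rate is λ = (1 − α)(n + g + δ).
λ = (1 − 0.35) × 0.122 = 0.65 × 0.122 = 0.0793
Half-life = ln 2 / λ = 0.6931 / 0.0793 ≈ 8.74 years

about 8.7 years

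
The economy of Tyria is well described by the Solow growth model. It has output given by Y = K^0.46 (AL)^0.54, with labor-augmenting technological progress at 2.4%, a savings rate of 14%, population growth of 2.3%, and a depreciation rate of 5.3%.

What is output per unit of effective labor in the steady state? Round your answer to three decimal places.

y* = 1.332

At the steady state, Δk = 0, so s·k^α = (n + g + δ)·k.
Rearranging, k^(1−α) = s / (n + g + δ).
k^0.54 = 0.14 / (0.023 + 0.024 + 0.053) = 0.14 / 0.100 = 1.4000
k* = 1.4000^(1/0.54) ≈ 1.8647
y* = (k*)^α = 1.8647^0.46 ≈ 1.3319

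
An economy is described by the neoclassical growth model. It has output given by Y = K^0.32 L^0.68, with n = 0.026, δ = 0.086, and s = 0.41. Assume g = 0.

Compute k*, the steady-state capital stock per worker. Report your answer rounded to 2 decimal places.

k* ≈ 6.74

Steady state requires s·f(k) = (n + δ)·k, i.e. s·k^α = (n + δ)·k.
Rearranging, k^(1−α) = s / (n + δ).
k^0.68 = 0.41 / (0.026 + 0.086) = 0.41 / 0.112 = 3.6607
k* = 3.6607^(1/0.68) ≈ 6.7417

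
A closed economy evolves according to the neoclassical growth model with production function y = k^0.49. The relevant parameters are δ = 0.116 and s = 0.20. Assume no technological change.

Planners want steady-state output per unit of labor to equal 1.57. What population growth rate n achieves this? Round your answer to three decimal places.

Steady state requires s·f(k) = (n + δ)·k, i.e. s·k^α = (n + δ)·k.
Since y* = [s/(n + δ)]^(α/(1−α)), we have s/(n + δ) = (y*)^((1−α)/α) = 1.57^1.0408 = 1.5992.
Therefore n + δ = s / 1.5992 = 0.20 / 1.5992 = 0.1251, so n = 0.1251 − 0.116 = 0.0091.

n ≈ 0.009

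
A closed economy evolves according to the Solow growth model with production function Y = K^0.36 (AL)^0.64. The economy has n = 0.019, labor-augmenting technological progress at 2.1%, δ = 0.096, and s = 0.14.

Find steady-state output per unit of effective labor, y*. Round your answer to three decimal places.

In steady state, investment equals break-even investment: s·k^α = (n + g + δ)·k.
Rearranging, k^(1−α) = s / (n + g + δ).
k^0.64 = 0.14 / (0.019 + 0.021 + 0.096) = 0.14 / 0.136 = 1.0294
k* = 1.0294^(1/0.64) ≈ 1.0463
y* = (k*)^α = 1.0463^0.36 ≈ 1.0164

y* = 1.016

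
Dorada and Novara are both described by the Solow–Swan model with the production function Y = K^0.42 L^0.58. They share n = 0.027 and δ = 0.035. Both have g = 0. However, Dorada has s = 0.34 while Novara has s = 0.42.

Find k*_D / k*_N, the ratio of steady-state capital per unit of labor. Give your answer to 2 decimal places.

k*_D / k*_N ≈ 0.69

Steady-state k* = [s/(n + δ)]^(1/(1−α)), so the ratio is [ (s_D/(n + δ)_D) / (s_N/(n + δ)_N) ]^1.7241.
s_D/(n + δ)_D = 0.34/0.062 = 5.4839; s_N/(n + δ)_N = 0.42/0.062 = 6.7742.
Ratio = (5.4839/6.7742)^1.7241 = 0.8095^1.7241 ≈ 0.6946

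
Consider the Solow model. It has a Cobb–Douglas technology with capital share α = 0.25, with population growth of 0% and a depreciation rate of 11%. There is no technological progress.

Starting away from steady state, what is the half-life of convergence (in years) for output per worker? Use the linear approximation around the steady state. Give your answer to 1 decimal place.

half-life ≈ 8.4 years

Near the steady state the convergence rate is λ = (1 − α)(n + δ).
λ = (1 − 0.25) × 0.110 = 0.75 × 0.110 = 0.0825
Half-life = ln 2 / λ = 0.6931 / 0.0825 ≈ 8.40 years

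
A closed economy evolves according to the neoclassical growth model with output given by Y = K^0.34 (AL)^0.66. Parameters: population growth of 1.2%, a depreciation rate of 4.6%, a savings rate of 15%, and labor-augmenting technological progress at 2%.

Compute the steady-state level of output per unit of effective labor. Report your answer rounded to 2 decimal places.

In steady state, investment equals break-even investment: s·k^α = (n + g + δ)·k.
Rearranging, k^(1−α) = s / (n + g + δ).
k^0.66 = 0.15 / (0.012 + 0.020 + 0.046) = 0.15 / 0.078 = 1.9231
k* = 1.9231^(1/0.66) ≈ 2.6934
y* = (k*)^α = 2.6934^0.34 ≈ 1.4006

y* = 1.40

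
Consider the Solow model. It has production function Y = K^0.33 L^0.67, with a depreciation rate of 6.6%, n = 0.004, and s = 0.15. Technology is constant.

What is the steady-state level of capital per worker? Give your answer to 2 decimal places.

k* = 3.12

Steady state requires s·f(k) = (n + δ)·k, i.e. s·k^α = (n + δ)·k.
Dividing both sides by k: k^(1−α) = s / (n + δ).
k^0.67 = 0.15 / (0.004 + 0.066) = 0.15 / 0.070 = 2.1429
k* = 2.1429^(1/0.67) ≈ 3.1191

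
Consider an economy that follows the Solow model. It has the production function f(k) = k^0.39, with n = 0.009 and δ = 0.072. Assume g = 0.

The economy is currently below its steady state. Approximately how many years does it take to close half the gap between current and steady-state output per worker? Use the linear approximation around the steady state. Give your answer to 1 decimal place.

about 14.0 years

Near the steady state the convergence rate is λ = (1 − α)(n + δ).
λ = (1 − 0.39) × 0.081 = 0.61 × 0.081 = 0.04941
Half-life = ln 2 / λ = 0.6931 / 0.04941 ≈ 14.03 years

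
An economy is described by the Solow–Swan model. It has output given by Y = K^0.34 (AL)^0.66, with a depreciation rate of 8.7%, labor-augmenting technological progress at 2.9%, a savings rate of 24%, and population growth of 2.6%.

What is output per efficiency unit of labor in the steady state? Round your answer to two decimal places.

Steady state requires s·f(k) = (n + g + δ)·k, i.e. s·k^α = (n + g + δ)·k.
Dividing both sides by k: k^(1−α) = s / (n + g + δ).
k^0.66 = 0.24 / (0.026 + 0.029 + 0.087) = 0.24 / 0.142 = 1.6901
k* = 1.6901^(1/0.66) ≈ 2.2147
y* = (k*)^α = 2.2147^0.34 ≈ 1.3104

y* = 1.31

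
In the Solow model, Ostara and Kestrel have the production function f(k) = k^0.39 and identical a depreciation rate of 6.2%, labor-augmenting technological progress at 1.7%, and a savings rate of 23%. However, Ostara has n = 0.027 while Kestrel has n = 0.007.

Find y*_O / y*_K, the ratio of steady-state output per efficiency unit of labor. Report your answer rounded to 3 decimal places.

Steady-state y* = [s/(n + g + δ)]^(α/(1−α)), so the ratio is [ (s_O/(n + g + δ)_O) / (s_K/(n + g + δ)_K) ]^0.6393.
s_O/(n + g + δ)_O = 0.23/0.106 = 2.1698; s_K/(n + g + δ)_K = 0.23/0.086 = 2.6744.
Ratio = (2.1698/2.6744)^0.6393 = 0.8113^0.6393 ≈ 0.8749

y*_O / y*_K ≈ 0.875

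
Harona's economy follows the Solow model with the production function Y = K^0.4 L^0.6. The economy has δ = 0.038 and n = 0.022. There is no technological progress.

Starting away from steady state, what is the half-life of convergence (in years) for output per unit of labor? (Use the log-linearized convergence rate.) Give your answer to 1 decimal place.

Near the steady state the convergence rate is λ = (1 − α)(n + δ).
λ = (1 − 0.4) × 0.060 = 0.6 × 0.060 = 0.0360
Half-life = ln 2 / λ = 0.6931 / 0.0360 ≈ 19.25 years

t_½ ≈ 19.3 years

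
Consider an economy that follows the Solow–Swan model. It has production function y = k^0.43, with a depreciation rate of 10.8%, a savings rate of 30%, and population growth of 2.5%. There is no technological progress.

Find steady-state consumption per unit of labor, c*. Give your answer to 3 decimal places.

c* = 1.293

In steady state, investment equals break-even investment: s·k^α = (n + δ)·k.
Rearranging, k^(1−α) = s / (n + δ).
k^0.57 = 0.30 / (0.025 + 0.108) = 0.30 / 0.133 = 2.2556
k* = 2.2556^(1/0.57) ≈ 4.1664
y* = (k*)^α = 4.1664^0.43 ≈ 1.8471
c* = (1 − s)·y* = (1 − 0.30) × 1.8471 ≈ 1.2930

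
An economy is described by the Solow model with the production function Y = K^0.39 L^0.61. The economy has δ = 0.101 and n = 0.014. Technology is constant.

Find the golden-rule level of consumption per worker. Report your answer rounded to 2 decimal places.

c_gold ≈ 1.33

At the golden rule, f'(k) = n + δ, so α·k^(α−1) = n + δ and k_gold = (α/(n + δ))^(1/(1−α)).
k_gold = (0.39/0.115)^(1/0.61) = 3.3913^1.6393 ≈ 7.4034
c_gold = f(k_gold) − (n + δ)·k_gold = 2.1831 − 0.115×7.4034 ≈ 1.3317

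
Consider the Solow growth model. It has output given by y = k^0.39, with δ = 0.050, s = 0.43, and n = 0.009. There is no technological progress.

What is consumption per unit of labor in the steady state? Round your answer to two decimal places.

Steady state requires s·f(k) = (n + δ)·k, i.e. s·k^α = (n + δ)·k.
Rearranging, k^(1−α) = s / (n + δ).
k^0.61 = 0.43 / (0.009 + 0.050) = 0.43 / 0.059 = 7.2881
k* = 7.2881^(1/0.61) ≈ 25.9491
y* = (k*)^α = 25.9491^0.39 ≈ 3.5605
c* = (1 − s)·y* = (1 − 0.43) × 3.5605 ≈ 2.0295

c* = 2.03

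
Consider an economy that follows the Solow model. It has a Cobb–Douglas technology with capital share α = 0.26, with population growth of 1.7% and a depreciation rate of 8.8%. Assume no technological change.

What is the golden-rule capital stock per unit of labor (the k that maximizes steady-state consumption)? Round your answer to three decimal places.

k_gold ≈ 3.405

The golden rule sets f'(k) = n + δ, i.e. α·k^(α−1) = n + δ.
So k^(1−α) = α / (n + δ) = 0.26 / 0.105 = 2.4762.
k_gold = 2.4762^(1/0.74) ≈ 3.4052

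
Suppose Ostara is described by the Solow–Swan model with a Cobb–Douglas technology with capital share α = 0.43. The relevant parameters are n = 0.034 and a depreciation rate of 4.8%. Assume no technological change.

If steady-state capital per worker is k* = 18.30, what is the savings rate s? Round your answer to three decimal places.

Steady state requires s·f(k) = (n + δ)·k, i.e. s·k^α = (n + δ)·k.
So s / (n + δ) = (k*)^(1−α) = 18.30^0.57 = 5.2432.
Therefore s = 5.2432 × (n + δ) = 5.2432 × 0.082 = 0.4299.

s ≈ 0.430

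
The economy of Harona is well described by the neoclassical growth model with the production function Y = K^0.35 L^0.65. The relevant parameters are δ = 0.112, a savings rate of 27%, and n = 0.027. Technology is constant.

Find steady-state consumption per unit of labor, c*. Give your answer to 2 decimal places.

Steady state requires s·f(k) = (n + δ)·k, i.e. s·k^α = (n + δ)·k.
Rearranging, k^(1−α) = s / (n + δ).
k^0.65 = 0.27 / (0.027 + 0.112) = 0.27 / 0.139 = 1.9424
k* = 1.9424^(1/0.65) ≈ 2.7771
y* = (k*)^α = 2.7771^0.35 ≈ 1.4297
c* = (1 − s)·y* = (1 − 0.27) × 1.4297 ≈ 1.0437

c* ≈ 1.04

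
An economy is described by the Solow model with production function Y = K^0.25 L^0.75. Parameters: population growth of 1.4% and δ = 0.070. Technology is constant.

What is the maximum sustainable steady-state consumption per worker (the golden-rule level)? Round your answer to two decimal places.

c_gold ≈ 1.08

At the golden rule, f'(k) = n + δ, so α·k^(α−1) = n + δ and k_gold = (α/(n + δ))^(1/(1−α)).
k_gold = (0.25/0.084)^(1/0.75) = 2.9762^1.3333 ≈ 4.2809
c_gold = f(k_gold) − (n + δ)·k_gold = 1.4384 − 0.084×4.2809 ≈ 1.0788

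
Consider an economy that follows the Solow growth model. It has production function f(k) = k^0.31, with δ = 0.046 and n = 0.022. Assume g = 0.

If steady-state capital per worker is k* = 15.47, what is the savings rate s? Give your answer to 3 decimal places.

At the steady state, Δk = 0, so s·k^α = (n + δ)·k.
So s / (n + δ) = (k*)^(1−α) = 15.47^0.69 = 6.6183.
Therefore s = 6.6183 × (n + δ) = 6.6183 × 0.068 = 0.4500.

s ≈ 0.450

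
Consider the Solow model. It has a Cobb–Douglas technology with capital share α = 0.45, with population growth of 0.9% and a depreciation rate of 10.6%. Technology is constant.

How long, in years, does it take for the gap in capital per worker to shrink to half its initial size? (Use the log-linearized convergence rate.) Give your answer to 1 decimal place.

half-life ≈ 11.0 years

Near the steady state the convergence rate is λ = (1 − α)(n + δ).
λ = (1 − 0.45) × 0.115 = 0.55 × 0.115 = 0.06325
Half-life = ln 2 / λ = 0.6931 / 0.06325 ≈ 10.96 years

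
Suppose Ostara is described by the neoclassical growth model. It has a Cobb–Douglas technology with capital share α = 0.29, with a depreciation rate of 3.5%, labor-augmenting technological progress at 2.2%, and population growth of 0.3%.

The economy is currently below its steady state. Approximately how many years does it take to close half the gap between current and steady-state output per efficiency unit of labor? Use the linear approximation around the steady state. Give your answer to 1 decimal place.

Near the steady state the convergence rate is λ = (1 − α)(n + g + δ).
λ = (1 − 0.29) × 0.060 = 0.71 × 0.060 = 0.0426
Half-life = ln 2 / λ = 0.6931 / 0.0426 ≈ 16.27 years

about 16.3 years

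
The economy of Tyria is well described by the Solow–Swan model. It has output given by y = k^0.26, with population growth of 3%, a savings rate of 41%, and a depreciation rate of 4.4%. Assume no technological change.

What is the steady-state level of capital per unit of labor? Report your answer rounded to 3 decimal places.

Steady state requires s·f(k) = (n + δ)·k, i.e. s·k^α = (n + δ)·k.
Dividing both sides by k: k^(1−α) = s / (n + δ).
k^0.74 = 0.41 / (0.030 + 0.044) = 0.41 / 0.074 = 5.5405
k* = 5.5405^(1/0.74) ≈ 10.1110

k* ≈ 10.111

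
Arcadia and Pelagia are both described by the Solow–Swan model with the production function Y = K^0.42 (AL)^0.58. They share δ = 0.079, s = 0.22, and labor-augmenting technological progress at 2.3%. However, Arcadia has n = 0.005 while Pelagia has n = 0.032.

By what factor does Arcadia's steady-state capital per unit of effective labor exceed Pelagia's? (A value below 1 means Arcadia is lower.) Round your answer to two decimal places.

ratio ≈ 1.47

Steady-state k* = [s/(n + g + δ)]^(1/(1−α)), so the ratio is [ (s_A/(n + g + δ)_A) / (s_P/(n + g + δ)_P) ]^1.7241.
s_A/(n + g + δ)_A = 0.22/0.107 = 2.0561; s_P/(n + g + δ)_P = 0.22/0.134 = 1.6418.
Ratio = (2.0561/1.6418)^1.7241 = 1.2523^1.7241 ≈ 1.4739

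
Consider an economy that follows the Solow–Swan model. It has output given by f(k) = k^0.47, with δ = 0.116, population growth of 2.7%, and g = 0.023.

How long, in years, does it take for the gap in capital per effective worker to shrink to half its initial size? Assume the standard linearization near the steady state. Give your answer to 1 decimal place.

t_½ ≈ 7.9 years

Near the steady state the convergence rate is λ = (1 − α)(n + g + δ).
λ = (1 − 0.47) × 0.166 = 0.53 × 0.166 = 0.08798
Half-life = ln 2 / λ = 0.6931 / 0.08798 ≈ 7.88 years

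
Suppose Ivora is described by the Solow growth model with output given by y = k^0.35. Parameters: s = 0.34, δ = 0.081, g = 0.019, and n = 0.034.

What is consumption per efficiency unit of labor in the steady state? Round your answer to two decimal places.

At the steady state, Δk = 0, so s·k^α = (n + g + δ)·k.
Rearranging, k^(1−α) = s / (n + g + δ).
k^0.65 = 0.34 / (0.034 + 0.019 + 0.081) = 0.34 / 0.134 = 2.5373
k* = 2.5373^(1/0.65) ≈ 4.1890
y* = (k*)^α = 4.1890^0.35 ≈ 1.6510
c* = (1 − s)·y* = (1 − 0.34) × 1.6510 ≈ 1.0897

c* ≈ 1.09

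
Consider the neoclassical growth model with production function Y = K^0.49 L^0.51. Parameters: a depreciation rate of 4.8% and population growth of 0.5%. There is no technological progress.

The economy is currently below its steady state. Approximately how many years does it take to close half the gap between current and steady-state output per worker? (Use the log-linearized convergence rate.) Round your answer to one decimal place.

Near the steady state the convergence rate is λ = (1 − α)(n + δ).
λ = (1 − 0.49) × 0.053 = 0.51 × 0.053 = 0.02703
Half-life = ln 2 / λ = 0.6931 / 0.02703 ≈ 25.64 years

about 25.6 years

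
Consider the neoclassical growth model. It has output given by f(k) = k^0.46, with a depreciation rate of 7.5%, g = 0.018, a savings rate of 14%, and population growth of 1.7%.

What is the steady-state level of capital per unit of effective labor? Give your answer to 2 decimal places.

In steady state, investment equals break-even investment: s·k^α = (n + g + δ)·k.
Rearranging, k^(1−α) = s / (n + g + δ).
k^0.54 = 0.14 / (0.017 + 0.018 + 0.075) = 0.14 / 0.110 = 1.2727
k* = 1.2727^(1/0.54) ≈ 1.5629

k* ≈ 1.56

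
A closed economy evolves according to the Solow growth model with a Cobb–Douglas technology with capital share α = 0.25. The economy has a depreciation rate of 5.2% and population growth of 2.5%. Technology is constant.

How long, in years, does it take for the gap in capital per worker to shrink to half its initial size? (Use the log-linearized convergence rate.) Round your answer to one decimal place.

half-life ≈ 12.0 years

Near the steady state the convergence rate is λ = (1 − α)(n + δ).
λ = (1 − 0.25) × 0.077 = 0.75 × 0.077 = 0.05775
Half-life = ln 2 / λ = 0.6931 / 0.05775 ≈ 12.00 years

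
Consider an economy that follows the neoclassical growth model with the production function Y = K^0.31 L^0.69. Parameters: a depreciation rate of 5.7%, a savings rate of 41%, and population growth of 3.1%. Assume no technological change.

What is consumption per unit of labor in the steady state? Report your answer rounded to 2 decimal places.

In steady state, investment equals break-even investment: s·k^α = (n + δ)·k.
Dividing both sides by k: k^(1−α) = s / (n + δ).
k^0.69 = 0.41 / (0.031 + 0.057) = 0.41 / 0.088 = 4.6591
k* = 4.6591^(1/0.69) ≈ 9.3015
y* = (k*)^α = 9.3015^0.31 ≈ 1.9964
c* = (1 − s)·y* = (1 − 0.41) × 1.9964 ≈ 1.1779

c* ≈ 1.18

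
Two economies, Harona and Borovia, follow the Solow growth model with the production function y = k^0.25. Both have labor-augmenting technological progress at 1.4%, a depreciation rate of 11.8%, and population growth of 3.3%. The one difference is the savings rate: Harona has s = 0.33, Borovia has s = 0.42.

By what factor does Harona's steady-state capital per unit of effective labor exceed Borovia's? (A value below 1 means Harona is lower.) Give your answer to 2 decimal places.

Steady-state k* = [s/(n + g + δ)]^(1/(1−α)), so the ratio is [ (s_H/(n + g + δ)_H) / (s_B/(n + g + δ)_B) ]^1.3333.
s_H/(n + g + δ)_H = 0.33/0.165 = 2.0000; s_B/(n + g + δ)_B = 0.42/0.165 = 2.5455.
Ratio = (2.0000/2.5455)^1.3333 = 0.7857^1.3333 ≈ 0.7250

k*_H / k*_B ≈ 0.73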